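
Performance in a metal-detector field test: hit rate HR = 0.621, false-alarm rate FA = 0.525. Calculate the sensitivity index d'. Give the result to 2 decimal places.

z(H) = 0.308
z(FA) = 0.063
d' = z(H) − z(FA) = 0.308 − 0.063 = 0.245

d' = 0.25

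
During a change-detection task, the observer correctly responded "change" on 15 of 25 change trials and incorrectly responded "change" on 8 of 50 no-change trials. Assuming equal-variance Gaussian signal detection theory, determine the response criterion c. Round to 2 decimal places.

H = 15/25 = 0.6000
FA = 8/50 = 0.1600
Φ⁻¹(H) = Φ⁻¹(0.6000) = 0.253
Φ⁻¹(FA) = Φ⁻¹(0.1600) = -0.994
c = −½·[z(H) + z(FA)] = −0.5 × (0.253 + (-0.994)) = 0.3705

c = 0.37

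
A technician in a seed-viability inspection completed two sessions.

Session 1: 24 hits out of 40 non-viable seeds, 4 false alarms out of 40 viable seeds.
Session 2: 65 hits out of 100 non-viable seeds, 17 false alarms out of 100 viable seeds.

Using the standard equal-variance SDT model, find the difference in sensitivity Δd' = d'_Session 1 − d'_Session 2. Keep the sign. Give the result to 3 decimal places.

Session 1: z(0.6000) = 0.2533, z(0.1000) = -1.2816, d' = 1.5349
Session 2: z(0.6500) = 0.3853, z(0.1700) = -0.9542, d' = 1.3395
Δd' = d'_Session 1 − d'_Session 2 = 1.5349 − 1.3395 = 0.1954
Session 1 has the higher sensitivity.

Δd' = 0.195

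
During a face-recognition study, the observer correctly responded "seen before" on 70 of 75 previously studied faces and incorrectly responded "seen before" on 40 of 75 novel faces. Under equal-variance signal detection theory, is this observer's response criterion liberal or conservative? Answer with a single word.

z(H) = 1.501, z(FA) = 0.084
c = −½·(z(H) + z(FA)) = -0.7925
c < 0 → liberal criterion (biased toward responding “yes”).

liberal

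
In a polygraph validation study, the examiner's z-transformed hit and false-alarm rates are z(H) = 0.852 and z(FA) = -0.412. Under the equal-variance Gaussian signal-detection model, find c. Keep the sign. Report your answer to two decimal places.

c = -0.22

c = −½·[z(H) + z(FA)] = −½·(0.852 + (-0.412)) = -0.220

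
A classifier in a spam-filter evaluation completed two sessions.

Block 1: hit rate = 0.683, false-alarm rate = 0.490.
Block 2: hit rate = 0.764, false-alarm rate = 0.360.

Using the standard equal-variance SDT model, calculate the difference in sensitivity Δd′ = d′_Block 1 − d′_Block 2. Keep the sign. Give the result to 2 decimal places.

Block 1: z(0.683) = 0.476, z(0.490) = -0.025, d' = 0.501
Block 2: z(0.764) = 0.719, z(0.360) = -0.358, d' = 1.077
Δd' = d'_Block 1 − d'_Block 2 = 0.501 − 1.077 = -0.576
Block 2 has the higher sensitivity.

Δd′ = -0.58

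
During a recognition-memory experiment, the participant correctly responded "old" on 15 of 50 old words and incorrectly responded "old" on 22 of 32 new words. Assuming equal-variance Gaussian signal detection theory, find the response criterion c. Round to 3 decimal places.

c = 0.018

H = 15/50 = 0.3000
FA = 22/32 = 0.6875
Φ⁻¹(H) = Φ⁻¹(0.3000) = -0.5244
Φ⁻¹(FA) = Φ⁻¹(0.6875) = 0.4888
c = −½·[z(H) + z(FA)] = −0.5 × (-0.5244 + 0.4888) = 0.0178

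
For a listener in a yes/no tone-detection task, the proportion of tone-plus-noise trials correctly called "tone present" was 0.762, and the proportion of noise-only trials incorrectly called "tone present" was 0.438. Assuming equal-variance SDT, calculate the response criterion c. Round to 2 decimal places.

c = -0.28

z(H) = z(0.762) = 0.7128
z(FA) = z(0.438) = -0.1560
c = −½·[z(H) + z(FA)] = −0.5 × (0.7128 + (-0.1560)) = -0.2784
c < 0: the listener has a liberal response bias.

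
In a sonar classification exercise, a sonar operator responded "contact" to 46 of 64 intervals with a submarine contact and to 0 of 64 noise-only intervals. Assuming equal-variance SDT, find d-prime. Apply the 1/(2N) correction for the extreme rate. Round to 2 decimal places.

d-prime = 3.00

The false-alarm rate is 0/64 = 0, so apply the 1/(2N) correction: FA → 1/(2·64) = 0.00781.
z(H) = z(0.71875) = 0.579
z(FA) = z(0.00781) = -2.418
d' = 0.579 − (-2.418) = 2.997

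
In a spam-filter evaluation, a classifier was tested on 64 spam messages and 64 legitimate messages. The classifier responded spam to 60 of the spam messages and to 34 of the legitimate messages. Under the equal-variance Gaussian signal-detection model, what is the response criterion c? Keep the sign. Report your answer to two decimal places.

H = 60/64 = 0.9375
FA = 34/64 = 0.5312
z(H) = 1.534
z(FA) = 0.078
c = −½·[z(H) + z(FA)] = −0.5 × (1.534 + 0.078) = -0.806
c < 0: the classifier has a liberal response bias.

c = -0.81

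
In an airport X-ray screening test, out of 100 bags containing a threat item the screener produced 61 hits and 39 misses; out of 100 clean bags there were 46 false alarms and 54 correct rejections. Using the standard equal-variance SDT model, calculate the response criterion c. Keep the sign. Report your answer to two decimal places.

H = 61/100 = 0.6100
FA = 46/100 = 0.4600
z(H) = z(0.6100) = 0.2793
z(FA) = z(0.4600) = -0.1004
c = −½·[z(H) + z(FA)] = −0.5 × (0.2793 + (-0.1004)) = -0.08945

c = -0.09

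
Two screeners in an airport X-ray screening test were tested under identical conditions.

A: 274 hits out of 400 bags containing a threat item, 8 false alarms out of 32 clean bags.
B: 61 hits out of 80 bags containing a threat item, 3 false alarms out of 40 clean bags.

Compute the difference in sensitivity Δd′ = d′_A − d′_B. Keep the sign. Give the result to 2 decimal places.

Δd′ = -1.00

A: z(0.6850) = 0.482, z(0.2500) = -0.674, d' = 1.156
B: z(0.7625) = 0.714, z(0.0750) = -1.440, d' = 2.154
Δd' = d'_A − d'_B = 1.156 − 2.154 = -0.998
B has the higher sensitivity.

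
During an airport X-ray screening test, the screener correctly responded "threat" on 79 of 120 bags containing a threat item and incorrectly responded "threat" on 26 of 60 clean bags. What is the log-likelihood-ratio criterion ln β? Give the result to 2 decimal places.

ln β = -0.07

H = 79/120 = 0.6583
FA = 26/60 = 0.4333
z(0.6583) = 0.408, z(0.4333) = -0.168
ln β = −½·[z(H)² − z(FA)²] = −0.5 × (0.166 − 0.028) = -0.069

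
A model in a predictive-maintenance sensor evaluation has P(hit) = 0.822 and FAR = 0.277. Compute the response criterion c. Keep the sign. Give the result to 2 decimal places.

z(H) = z(0.822) = 0.923
z(FA) = z(0.277) = -0.592
c = −½·[z(H) + z(FA)] = −0.5 × (0.923 + (-0.592)) = -0.1655
c < 0: the model has a liberal response bias.

c = -0.17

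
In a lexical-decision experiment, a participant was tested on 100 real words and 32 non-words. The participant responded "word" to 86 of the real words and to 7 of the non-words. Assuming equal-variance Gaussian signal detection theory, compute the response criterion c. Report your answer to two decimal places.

c = -0.15

H = 86/100 = 0.8600
FA = 7/32 = 0.2188
Φ⁻¹(H) = 1.080
Φ⁻¹(FA) = -0.776
c = −½·[z(H) + z(FA)] = −0.5 × (1.080 + (-0.776)) = -0.152
c < 0: the participant has a liberal response bias.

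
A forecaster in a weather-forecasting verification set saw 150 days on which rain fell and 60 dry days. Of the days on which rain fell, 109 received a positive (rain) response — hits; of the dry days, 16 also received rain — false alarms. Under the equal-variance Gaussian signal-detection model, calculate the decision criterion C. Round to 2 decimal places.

H = 109/150 = 0.7267
FA = 16/60 = 0.2667
z(H) = z(0.7267) = 0.603
z(FA) = z(0.2667) = -0.623
c = −½·[z(H) + z(FA)] = −0.5 × (0.603 + (-0.623)) = 0.010

C = 0.01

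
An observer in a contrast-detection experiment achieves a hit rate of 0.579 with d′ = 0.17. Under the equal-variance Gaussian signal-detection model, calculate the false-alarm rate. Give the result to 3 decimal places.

z(hit rate) = z(0.579) = 0.1993
z(FA) = z(H) − d' = 0.1993 − 0.17 = 0.0293
false-alarm rate = Φ(0.0293) = 0.5117

false-alarm rate = 0.512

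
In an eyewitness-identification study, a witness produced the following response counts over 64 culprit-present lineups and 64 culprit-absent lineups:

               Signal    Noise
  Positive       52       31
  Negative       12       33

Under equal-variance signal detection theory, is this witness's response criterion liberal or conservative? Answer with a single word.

z(H) = 0.887, z(FA) = -0.039
c = −½·(z(H) + z(FA)) = -0.424
c < 0 → liberal criterion (biased toward responding “yes”).

liberal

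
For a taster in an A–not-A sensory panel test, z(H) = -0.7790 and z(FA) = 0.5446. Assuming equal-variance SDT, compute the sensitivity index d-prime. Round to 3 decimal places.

d' = z(H) − z(FA) = -0.7790 − 0.5446 = -1.3236

d-prime = -1.324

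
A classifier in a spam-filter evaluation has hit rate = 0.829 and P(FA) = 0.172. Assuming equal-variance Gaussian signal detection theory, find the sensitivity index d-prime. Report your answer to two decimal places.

z(0.829) = 0.950, z(0.172) = -0.946
d' = z(H) − z(FA) = 0.950 − (-0.946) = 1.896

d-prime = 1.90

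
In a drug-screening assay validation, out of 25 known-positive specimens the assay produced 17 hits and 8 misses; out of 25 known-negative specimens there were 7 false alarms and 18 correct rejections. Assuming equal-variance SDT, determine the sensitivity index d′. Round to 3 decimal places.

d′ = 1.051

H = 17/25 = 0.6800
FA = 7/25 = 0.2800
z(H) = 0.4677
z(FA) = -0.5828
d' = z(H) − z(FA) = 0.4677 − (-0.5828) = 1.0505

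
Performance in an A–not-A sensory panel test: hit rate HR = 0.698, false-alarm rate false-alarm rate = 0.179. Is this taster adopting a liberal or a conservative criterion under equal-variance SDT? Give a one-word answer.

z(H) = 0.519, z(FA) = -0.919
c = −½·(z(H) + z(FA)) = 0.200
c > 0 → conservative criterion (biased toward responding “no”).

conservative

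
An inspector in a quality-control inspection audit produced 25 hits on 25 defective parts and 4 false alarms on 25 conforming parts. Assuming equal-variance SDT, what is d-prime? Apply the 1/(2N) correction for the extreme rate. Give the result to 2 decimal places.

d-prime = 3.05

The hit rate is 25/25 = 1, so apply the 1/(2N) correction: H → 1 − 1/(2·25) = 0.98000.
z(H) = z(0.98000) = 2.054
z(FA) = z(0.16000) = -0.994
d' = 2.054 − (-0.994) = 3.048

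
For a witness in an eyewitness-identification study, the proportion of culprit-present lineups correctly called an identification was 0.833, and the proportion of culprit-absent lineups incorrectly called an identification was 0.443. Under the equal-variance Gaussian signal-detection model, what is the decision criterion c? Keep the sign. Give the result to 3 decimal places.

z(H) = z(0.833) = 0.9661
z(FA) = z(0.443) = -0.1434
c = −½·[z(H) + z(FA)] = −0.5 × (0.9661 + (-0.1434)) = -0.41135
c < 0: the witness has a liberal response bias.

c = -0.411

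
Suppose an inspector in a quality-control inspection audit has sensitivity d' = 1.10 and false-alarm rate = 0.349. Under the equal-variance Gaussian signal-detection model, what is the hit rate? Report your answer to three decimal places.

z(false-alarm rate) = z(0.349) = -0.3880
z(H) = z(FA) + d' = -0.3880 + 1.10 = 0.7120
hit rate = Φ(0.7120) = 0.7618

hit rate = 0.762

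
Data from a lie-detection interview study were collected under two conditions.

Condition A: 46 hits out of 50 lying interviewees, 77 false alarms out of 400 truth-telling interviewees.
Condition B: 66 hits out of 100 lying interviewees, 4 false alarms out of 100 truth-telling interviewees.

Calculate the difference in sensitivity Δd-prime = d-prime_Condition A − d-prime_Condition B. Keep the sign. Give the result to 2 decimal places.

Condition A: z(0.9200) = 1.405, z(0.1925) = -0.869, d' = 2.274
Condition B: z(0.6600) = 0.412, z(0.0400) = -1.751, d' = 2.163
Δd' = d'_Condition A − d'_Condition B = 2.274 − 2.163 = 0.111
Condition A has the higher sensitivity.

Δd-prime = 0.11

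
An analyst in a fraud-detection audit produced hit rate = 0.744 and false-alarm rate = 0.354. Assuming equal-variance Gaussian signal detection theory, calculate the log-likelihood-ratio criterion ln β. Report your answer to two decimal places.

ln β = -0.14

z(H) = 0.656
z(FA) = -0.375
ln β = −½·[z(H)² − z(FA)²] = −0.5 × (0.430 − 0.141) = -0.1445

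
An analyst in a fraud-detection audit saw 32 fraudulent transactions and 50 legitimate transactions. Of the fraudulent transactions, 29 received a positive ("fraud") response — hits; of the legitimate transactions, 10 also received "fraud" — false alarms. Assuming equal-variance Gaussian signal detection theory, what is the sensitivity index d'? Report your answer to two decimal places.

H = 29/32 = 0.9062
FA = 10/50 = 0.2000
Φ⁻¹(H) = 1.318
Φ⁻¹(FA) = -0.842
d' = z(H) − z(FA) = 1.318 − (-0.842) = 2.160

d' = 2.16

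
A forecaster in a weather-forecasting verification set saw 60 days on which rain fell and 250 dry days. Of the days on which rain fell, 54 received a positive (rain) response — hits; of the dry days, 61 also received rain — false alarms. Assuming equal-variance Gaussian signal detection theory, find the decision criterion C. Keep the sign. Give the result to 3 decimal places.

H = 54/60 = 0.9000
FA = 61/250 = 0.2440
z(H) = 1.2816
z(FA) = -0.6935
c = −½·[z(H) + z(FA)] = −0.5 × (1.2816 + (-0.6935)) = -0.29405
c < 0: the forecaster has a liberal response bias.

C = -0.294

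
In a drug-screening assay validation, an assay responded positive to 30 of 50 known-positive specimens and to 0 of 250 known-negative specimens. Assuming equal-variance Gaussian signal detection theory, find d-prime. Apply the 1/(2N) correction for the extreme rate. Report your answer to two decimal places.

d-prime = 3.13

The false-alarm rate is 0/250 = 0, so apply the 1/(2N) correction: FA → 1/(2·250) = 0.00200.
z(H) = z(0.60000) = 0.253
z(FA) = z(0.00200) = -2.878
d' = 0.253 − (-2.878) = 3.131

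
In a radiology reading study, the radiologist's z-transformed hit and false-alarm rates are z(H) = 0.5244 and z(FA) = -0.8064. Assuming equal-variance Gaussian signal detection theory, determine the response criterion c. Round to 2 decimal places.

c = −½·[z(H) + z(FA)] = −½·(0.5244 + (-0.8064)) = 0.1410

c = 0.14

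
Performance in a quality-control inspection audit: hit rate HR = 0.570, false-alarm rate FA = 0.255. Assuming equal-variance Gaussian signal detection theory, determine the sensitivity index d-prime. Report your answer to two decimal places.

d-prime = 0.84

z(H) = z(0.570) = 0.176
z(FA) = z(0.255) = -0.659
d' = z(H) − z(FA) = 0.176 − (-0.659) = 0.835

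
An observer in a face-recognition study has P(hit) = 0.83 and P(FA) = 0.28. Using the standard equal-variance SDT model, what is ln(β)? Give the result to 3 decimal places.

ln β = -0.285

Φ⁻¹(0.83) = 0.9542, Φ⁻¹(0.28) = -0.5828
ln β = −½·[z(H)² − z(FA)²] = −0.5 × (0.9105 − 0.3397) = -0.2854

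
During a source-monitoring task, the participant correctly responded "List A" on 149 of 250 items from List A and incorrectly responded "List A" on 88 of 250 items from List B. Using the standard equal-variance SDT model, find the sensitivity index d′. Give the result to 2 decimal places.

d′ = 0.62

H = 149/250 = 0.5960
FA = 88/250 = 0.3520
z(H) = z(0.5960) = 0.243
z(FA) = z(0.3520) = -0.380
d' = z(H) − z(FA) = 0.243 − (-0.380) = 0.623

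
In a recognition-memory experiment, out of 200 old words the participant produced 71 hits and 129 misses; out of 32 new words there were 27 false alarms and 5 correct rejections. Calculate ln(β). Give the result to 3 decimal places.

ln β = 0.441

H = 71/200 = 0.3550
FA = 27/32 = 0.8438
z(H) = -0.3719
z(FA) = 1.0102
ln β = −½·[z(H)² − z(FA)²] = −0.5 × (0.1383 − 1.0205) = 0.4411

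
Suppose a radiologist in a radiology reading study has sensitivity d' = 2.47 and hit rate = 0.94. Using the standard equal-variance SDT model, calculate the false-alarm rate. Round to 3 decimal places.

z(hit rate) = z(0.94) = 1.5548
z(FA) = z(H) − d' = 1.5548 − 2.47 = -0.9152
false-alarm rate = Φ(-0.9152) = 0.1800

false-alarm rate = 0.180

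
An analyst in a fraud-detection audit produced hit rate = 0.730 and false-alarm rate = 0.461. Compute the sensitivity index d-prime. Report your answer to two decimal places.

z(H) = z(0.730) = 0.613
z(FA) = z(0.461) = -0.098
d' = z(H) − z(FA) = 0.613 − (-0.098) = 0.711

d-prime = 0.71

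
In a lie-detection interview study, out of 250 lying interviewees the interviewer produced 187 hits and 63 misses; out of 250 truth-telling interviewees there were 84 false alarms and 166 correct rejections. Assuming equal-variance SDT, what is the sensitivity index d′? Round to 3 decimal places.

d′ = 1.092

H = 187/250 = 0.7480
FA = 84/250 = 0.3360
Φ⁻¹(0.7480) = 0.6682, Φ⁻¹(0.3360) = -0.4234
d' = z(H) − z(FA) = 0.6682 − (-0.4234) = 1.0916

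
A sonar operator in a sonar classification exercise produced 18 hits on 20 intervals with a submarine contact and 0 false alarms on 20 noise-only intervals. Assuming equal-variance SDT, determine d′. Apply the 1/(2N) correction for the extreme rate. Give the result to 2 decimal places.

d′ = 3.24

The false-alarm rate is 0/20 = 0, so apply the 1/(2N) correction: FA → 1/(2·20) = 0.02500.
z(H) = z(0.90000) = 1.282
z(FA) = z(0.02500) = -1.960
d' = 1.282 − (-1.960) = 3.242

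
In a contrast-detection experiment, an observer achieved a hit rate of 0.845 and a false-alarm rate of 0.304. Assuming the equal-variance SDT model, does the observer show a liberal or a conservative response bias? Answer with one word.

z(H) = 1.015, z(FA) = -0.513
c = −½·(z(H) + z(FA)) = -0.251
c < 0 → liberal criterion (biased toward responding “yes”).

liberal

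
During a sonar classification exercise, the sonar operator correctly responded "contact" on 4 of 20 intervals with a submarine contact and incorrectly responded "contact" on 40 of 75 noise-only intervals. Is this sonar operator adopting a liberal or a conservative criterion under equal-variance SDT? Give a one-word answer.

z(H) = -0.842, z(FA) = 0.084
c = −½·(z(H) + z(FA)) = 0.379
c > 0 → conservative criterion (biased toward responding “no”).

conservative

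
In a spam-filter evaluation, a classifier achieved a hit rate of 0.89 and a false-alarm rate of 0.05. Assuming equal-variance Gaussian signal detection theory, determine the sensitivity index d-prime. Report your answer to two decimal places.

Φ⁻¹(0.89) = 1.227, Φ⁻¹(0.05) = -1.645
d' = z(H) − z(FA) = 1.227 − (-1.645) = 2.872

d-prime = 2.87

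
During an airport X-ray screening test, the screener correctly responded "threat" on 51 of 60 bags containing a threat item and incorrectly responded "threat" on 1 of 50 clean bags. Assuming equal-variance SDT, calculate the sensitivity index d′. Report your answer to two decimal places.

H = 51/60 = 0.8500
FA = 1/50 = 0.0200
z(H) = 1.036
z(FA) = -2.054
d' = z(H) − z(FA) = 1.036 − (-2.054) = 3.090

d′ = 3.09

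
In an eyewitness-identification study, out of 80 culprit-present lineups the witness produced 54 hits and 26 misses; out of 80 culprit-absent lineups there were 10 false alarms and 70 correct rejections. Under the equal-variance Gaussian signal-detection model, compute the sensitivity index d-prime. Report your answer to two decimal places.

d-prime = 1.60

H = 54/80 = 0.6750
FA = 10/80 = 0.1250
z(0.6750) = 0.454, z(0.1250) = -1.150
d' = z(H) − z(FA) = 0.454 − (-1.150) = 1.604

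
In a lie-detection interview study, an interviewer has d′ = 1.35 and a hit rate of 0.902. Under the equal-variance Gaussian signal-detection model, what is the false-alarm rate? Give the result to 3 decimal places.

z(hit rate) = z(0.902) = 1.2930
z(FA) = z(H) − d' = 1.2930 − 1.35 = -0.0570
false-alarm rate = Φ(-0.0570) = 0.4773

false-alarm rate = 0.477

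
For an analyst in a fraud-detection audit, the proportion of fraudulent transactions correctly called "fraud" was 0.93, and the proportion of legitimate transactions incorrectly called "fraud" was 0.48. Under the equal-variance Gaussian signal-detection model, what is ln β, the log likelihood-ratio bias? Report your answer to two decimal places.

ln β = -1.09

z(H) = z(0.93) = 1.476
z(FA) = z(0.48) = -0.050
ln β = −½·[z(H)² − z(FA)²] = −0.5 × (2.179 − 0.003) = -1.088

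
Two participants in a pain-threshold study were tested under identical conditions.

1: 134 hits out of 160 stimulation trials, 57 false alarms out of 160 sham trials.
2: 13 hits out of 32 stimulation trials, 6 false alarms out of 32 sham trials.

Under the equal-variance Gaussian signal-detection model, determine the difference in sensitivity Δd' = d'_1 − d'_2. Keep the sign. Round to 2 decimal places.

1: z(0.8375) = 0.984, z(0.3563) = -0.368, d' = 1.352
2: z(0.4062) = -0.237, z(0.1875) = -0.887, d' = 0.650
Δd' = d'_1 − d'_2 = 1.352 − 0.650 = 0.702
1 has the higher sensitivity.

Δd' = 0.70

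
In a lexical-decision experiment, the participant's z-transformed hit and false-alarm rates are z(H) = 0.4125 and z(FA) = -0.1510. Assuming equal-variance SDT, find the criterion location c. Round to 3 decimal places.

c = −½·[z(H) + z(FA)] = −½·(0.4125 + (-0.1510)) = -0.13075

c = -0.131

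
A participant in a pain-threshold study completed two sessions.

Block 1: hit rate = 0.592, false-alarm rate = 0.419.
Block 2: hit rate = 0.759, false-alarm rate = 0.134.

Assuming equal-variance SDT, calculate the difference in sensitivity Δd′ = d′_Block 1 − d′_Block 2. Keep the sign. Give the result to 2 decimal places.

Δd′ = -1.37

Block 1: z(0.592) = 0.233, z(0.419) = -0.204, d' = 0.437
Block 2: z(0.759) = 0.703, z(0.134) = -1.108, d' = 1.811
Δd' = d'_Block 1 − d'_Block 2 = 0.437 − 1.811 = -1.374
Block 2 has the higher sensitivity.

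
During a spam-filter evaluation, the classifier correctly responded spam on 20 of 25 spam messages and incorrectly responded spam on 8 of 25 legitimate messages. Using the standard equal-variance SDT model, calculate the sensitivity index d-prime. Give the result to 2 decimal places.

H = 20/25 = 0.8000
FA = 8/25 = 0.3200
z(H) = 0.8416
z(FA) = -0.4677
d' = z(H) − z(FA) = 0.8416 − (-0.4677) = 1.3093

d-prime = 1.31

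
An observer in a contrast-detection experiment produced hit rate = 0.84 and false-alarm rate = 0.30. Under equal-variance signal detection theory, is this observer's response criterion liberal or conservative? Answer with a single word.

liberal

z(H) = 0.994, z(FA) = -0.524
c = −½·(z(H) + z(FA)) = -0.235
c < 0 → liberal criterion (biased toward responding “yes”).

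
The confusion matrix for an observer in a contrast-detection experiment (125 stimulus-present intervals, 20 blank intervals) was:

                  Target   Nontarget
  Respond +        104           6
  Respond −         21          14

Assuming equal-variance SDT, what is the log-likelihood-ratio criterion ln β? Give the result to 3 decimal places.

H = 104/125 = 0.8320
FA = 6/20 = 0.3000
z(H) = z(0.8320) = 0.9621
z(FA) = z(0.3000) = -0.5244
ln β = −½·[z(H)² − z(FA)²] = −0.5 × (0.9256 − 0.2750) = -0.3253

ln β = -0.325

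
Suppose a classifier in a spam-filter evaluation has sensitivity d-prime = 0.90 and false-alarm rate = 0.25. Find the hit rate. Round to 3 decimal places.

hit rate = 0.589

z(false-alarm rate) = z(0.25) = -0.6745
z(H) = z(FA) + d' = -0.6745 + 0.90 = 0.2255
hit rate = Φ(0.2255) = 0.5892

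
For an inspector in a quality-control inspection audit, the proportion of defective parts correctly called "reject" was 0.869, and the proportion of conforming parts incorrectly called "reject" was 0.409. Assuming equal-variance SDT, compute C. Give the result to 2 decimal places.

z(H) = z(0.869) = 1.1217
z(FA) = z(0.409) = -0.2301
c = −½·[z(H) + z(FA)] = −0.5 × (1.1217 + (-0.2301)) = -0.4458
c < 0: the inspector has a liberal response bias.

C = -0.45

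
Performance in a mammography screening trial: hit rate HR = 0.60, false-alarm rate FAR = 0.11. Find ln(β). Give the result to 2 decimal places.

ln β = 0.72

z(0.60) = 0.253, z(0.11) = -1.227
ln β = −½·[z(H)² − z(FA)²] = −0.5 × (0.064 − 1.506) = 0.721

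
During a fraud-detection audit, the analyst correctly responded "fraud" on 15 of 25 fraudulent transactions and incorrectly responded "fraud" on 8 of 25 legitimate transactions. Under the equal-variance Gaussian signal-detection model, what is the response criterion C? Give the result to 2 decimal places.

H = 15/25 = 0.6000
FA = 8/25 = 0.3200
z(0.6000) = 0.253, z(0.3200) = -0.468
c = −½·[z(H) + z(FA)] = −0.5 × (0.253 + (-0.468)) = 0.1075
c > 0: the analyst has a conservative response bias.

C = 0.11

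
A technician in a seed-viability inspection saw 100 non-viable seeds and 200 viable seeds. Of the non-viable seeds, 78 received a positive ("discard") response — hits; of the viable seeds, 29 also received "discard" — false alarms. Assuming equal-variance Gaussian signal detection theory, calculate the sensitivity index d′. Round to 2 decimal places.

H = 78/100 = 0.7800
FA = 29/200 = 0.1450
Φ⁻¹(0.7800) = 0.7722, Φ⁻¹(0.1450) = -1.0581
d' = z(H) − z(FA) = 0.7722 − (-1.0581) = 1.8303

d′ = 1.83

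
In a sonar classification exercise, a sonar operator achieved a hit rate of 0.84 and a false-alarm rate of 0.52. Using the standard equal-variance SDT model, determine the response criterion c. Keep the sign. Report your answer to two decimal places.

c = -0.52

Φ⁻¹(H) = 0.9945
Φ⁻¹(FA) = 0.0502
c = −½·[z(H) + z(FA)] = −0.5 × (0.9945 + 0.0502) = -0.52235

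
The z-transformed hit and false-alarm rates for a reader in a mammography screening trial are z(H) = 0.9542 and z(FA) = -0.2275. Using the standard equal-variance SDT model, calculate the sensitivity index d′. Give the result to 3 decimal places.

d′ = 1.182

d' = z(H) − z(FA) = 0.9542 − (-0.2275) = 1.1817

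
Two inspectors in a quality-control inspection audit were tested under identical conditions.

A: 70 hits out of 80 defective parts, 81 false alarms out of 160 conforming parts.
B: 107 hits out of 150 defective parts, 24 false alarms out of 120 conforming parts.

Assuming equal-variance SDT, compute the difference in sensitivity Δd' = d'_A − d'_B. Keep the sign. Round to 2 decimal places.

Δd' = -0.27

A: z(0.8750) = 1.150, z(0.5062) = 0.016, d' = 1.134
B: z(0.7133) = 0.563, z(0.2000) = -0.842, d' = 1.405
Δd' = d'_A − d'_B = 1.134 − 1.405 = -0.271
B has the higher sensitivity.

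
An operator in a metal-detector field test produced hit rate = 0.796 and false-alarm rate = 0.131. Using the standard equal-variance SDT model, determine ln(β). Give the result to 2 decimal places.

ln β = 0.29

z(0.796) = 0.827, z(0.131) = -1.122
ln β = −½·[z(H)² − z(FA)²] = −0.5 × (0.684 − 1.259) = 0.2875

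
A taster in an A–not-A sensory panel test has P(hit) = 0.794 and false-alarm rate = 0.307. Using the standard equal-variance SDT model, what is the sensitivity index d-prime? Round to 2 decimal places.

d-prime = 1.32

Φ⁻¹(H) = 0.8204
Φ⁻¹(FA) = -0.5044
d' = z(H) − z(FA) = 0.8204 − (-0.5044) = 1.3248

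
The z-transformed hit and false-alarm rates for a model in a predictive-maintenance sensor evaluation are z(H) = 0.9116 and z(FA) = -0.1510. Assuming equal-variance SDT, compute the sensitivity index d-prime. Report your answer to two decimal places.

d' = z(H) − z(FA) = 0.9116 − (-0.1510) = 1.0626

d-prime = 1.06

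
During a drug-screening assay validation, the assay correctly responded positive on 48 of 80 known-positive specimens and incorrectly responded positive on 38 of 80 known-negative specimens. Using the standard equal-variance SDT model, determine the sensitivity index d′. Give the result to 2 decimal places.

H = 48/80 = 0.6000
FA = 38/80 = 0.4750
Φ⁻¹(0.6000) = 0.2533, Φ⁻¹(0.4750) = -0.0627
d' = z(H) − z(FA) = 0.2533 − (-0.0627) = 0.3160

d′ = 0.32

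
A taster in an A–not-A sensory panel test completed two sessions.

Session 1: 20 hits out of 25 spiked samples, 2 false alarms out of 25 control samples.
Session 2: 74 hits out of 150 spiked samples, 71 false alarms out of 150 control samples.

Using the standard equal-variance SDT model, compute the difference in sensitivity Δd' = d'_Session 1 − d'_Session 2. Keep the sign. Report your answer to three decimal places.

Δd' = 2.197

Session 1: z(0.8000) = 0.8416, z(0.0800) = -1.4051, d' = 2.2467
Session 2: z(0.4933) = -0.0168, z(0.4733) = -0.0670, d' = 0.0502
Δd' = d'_Session 1 − d'_Session 2 = 2.2467 − 0.0502 = 2.1965
Session 1 has the higher sensitivity.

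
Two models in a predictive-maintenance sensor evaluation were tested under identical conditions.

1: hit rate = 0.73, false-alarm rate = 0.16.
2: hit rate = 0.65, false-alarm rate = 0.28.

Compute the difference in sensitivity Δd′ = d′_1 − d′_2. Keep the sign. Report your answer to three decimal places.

1: z(0.73) = 0.6128, z(0.16) = -0.9945, d' = 1.6073
2: z(0.65) = 0.3853, z(0.28) = -0.5828, d' = 0.9681
Δd' = d'_1 − d'_2 = 1.6073 − 0.9681 = 0.6392
1 has the higher sensitivity.

Δd′ = 0.639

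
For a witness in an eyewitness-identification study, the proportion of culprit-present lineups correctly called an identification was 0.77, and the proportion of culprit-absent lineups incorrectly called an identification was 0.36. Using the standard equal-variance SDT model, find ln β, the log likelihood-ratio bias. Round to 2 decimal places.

ln β = -0.21

z(H) = z(0.77) = 0.739
z(FA) = z(0.36) = -0.358
ln β = −½·[z(H)² − z(FA)²] = −0.5 × (0.546 − 0.128) = -0.209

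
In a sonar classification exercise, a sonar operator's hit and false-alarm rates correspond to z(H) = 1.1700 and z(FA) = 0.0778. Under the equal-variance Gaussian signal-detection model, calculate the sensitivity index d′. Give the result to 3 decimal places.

d′ = 1.092

d' = z(H) − z(FA) = 1.1700 − 0.0778 = 1.0922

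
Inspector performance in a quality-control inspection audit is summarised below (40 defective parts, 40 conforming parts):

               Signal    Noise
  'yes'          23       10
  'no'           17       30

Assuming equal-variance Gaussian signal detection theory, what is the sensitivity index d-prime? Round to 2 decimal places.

H = 23/40 = 0.5750
FA = 10/40 = 0.2500
z(H) = z(0.5750) = 0.1891
z(FA) = z(0.2500) = -0.6745
d' = z(H) − z(FA) = 0.1891 − (-0.6745) = 0.8636

d-prime = 0.86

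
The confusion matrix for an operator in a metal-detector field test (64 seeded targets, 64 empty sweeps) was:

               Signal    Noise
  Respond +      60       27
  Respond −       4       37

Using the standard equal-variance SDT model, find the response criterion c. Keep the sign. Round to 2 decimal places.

c = -0.67

H = 60/64 = 0.9375
FA = 27/64 = 0.4219
Φ⁻¹(0.9375) = 1.534, Φ⁻¹(0.4219) = -0.197
c = −½·[z(H) + z(FA)] = −0.5 × (1.534 + (-0.197)) = -0.6685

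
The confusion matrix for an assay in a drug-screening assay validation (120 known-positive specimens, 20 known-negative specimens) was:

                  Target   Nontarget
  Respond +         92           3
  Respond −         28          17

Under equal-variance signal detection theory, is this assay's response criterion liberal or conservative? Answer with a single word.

conservative

z(H) = 0.728, z(FA) = -1.036
c = −½·(z(H) + z(FA)) = 0.154
c > 0 → conservative criterion (biased toward responding “no”).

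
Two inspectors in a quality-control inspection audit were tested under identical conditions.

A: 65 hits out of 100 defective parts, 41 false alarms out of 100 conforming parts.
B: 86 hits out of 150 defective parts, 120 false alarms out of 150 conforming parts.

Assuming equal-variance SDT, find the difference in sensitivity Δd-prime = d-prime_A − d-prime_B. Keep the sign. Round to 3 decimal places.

A: z(0.6500) = 0.3853, z(0.4100) = -0.2275, d' = 0.6128
B: z(0.5733) = 0.1848, z(0.8000) = 0.8416, d' = -0.6568
Δd' = d'_A − d'_B = 0.6128 − (-0.6568) = 1.2696
A has the higher sensitivity.

Δd-prime = 1.270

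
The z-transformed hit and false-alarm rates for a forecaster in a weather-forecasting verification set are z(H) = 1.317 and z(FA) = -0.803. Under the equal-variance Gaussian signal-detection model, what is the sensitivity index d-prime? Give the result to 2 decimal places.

d' = z(H) − z(FA) = 1.317 − (-0.803) = 2.120

d-prime = 2.12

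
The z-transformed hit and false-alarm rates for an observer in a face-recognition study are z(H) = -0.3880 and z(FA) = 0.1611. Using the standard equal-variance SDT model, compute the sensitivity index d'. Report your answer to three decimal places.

d' = -0.549

d' = z(H) − z(FA) = -0.3880 − 0.1611 = -0.5491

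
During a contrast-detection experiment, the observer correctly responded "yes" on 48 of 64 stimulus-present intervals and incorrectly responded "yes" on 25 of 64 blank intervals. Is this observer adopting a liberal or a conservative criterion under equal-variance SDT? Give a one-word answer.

liberal

z(H) = 0.674, z(FA) = -0.278
c = −½·(z(H) + z(FA)) = -0.198
c < 0 → liberal criterion (biased toward responding “yes”).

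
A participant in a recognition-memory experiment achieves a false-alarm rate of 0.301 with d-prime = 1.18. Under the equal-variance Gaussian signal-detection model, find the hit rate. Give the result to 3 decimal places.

z(false-alarm rate) = z(0.301) = -0.5215
z(H) = z(FA) + d' = -0.5215 + 1.18 = 0.6585
hit rate = Φ(0.6585) = 0.7449

hit rate = 0.745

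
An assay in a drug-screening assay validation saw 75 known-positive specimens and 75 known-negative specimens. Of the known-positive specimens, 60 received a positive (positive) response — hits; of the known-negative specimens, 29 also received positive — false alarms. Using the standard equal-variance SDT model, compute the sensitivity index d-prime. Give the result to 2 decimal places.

d-prime = 1.13

H = 60/75 = 0.8000
FA = 29/75 = 0.3867
Φ⁻¹(H) = 0.842
Φ⁻¹(FA) = -0.288
d' = z(H) − z(FA) = 0.842 − (-0.288) = 1.130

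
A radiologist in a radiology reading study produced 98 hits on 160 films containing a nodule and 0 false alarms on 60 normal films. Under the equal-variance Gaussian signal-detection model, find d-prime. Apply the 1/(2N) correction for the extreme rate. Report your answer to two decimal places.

d-prime = 2.68

The false-alarm rate is 0/60 = 0, so apply the 1/(2N) correction: FA → 1/(2·60) = 0.00833.
z(H) = z(0.61250) = 0.286
z(FA) = z(0.00833) = -2.394
d' = 0.286 − (-2.394) = 2.680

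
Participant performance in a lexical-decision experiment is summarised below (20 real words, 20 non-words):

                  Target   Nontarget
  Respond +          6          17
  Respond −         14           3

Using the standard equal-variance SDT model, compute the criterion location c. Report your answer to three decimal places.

c = -0.256

H = 6/20 = 0.3000
FA = 17/20 = 0.8500
z(0.3000) = -0.5244, z(0.8500) = 1.0364
c = −½·[z(H) + z(FA)] = −0.5 × (-0.5244 + 1.0364) = -0.2560
c < 0: the participant has a liberal response bias.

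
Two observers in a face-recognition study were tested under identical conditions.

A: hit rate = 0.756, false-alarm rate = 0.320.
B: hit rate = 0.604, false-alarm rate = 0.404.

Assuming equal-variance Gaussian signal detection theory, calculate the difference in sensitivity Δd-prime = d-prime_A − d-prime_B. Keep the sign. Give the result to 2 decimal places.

Δd-prime = 0.65

A: z(0.756) = 0.693, z(0.320) = -0.468, d' = 1.161
B: z(0.604) = 0.264, z(0.404) = -0.243, d' = 0.507
Δd' = d'_A − d'_B = 1.161 − 0.507 = 0.654
A has the higher sensitivity.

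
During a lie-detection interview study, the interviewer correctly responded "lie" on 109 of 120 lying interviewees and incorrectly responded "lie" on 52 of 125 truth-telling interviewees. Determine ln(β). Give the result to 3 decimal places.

H = 109/120 = 0.9083
FA = 52/125 = 0.4160
Φ⁻¹(0.9083) = 1.3304, Φ⁻¹(0.4160) = -0.2121
ln β = −½·[z(H)² − z(FA)²] = −0.5 × (1.7700 − 0.0450) = -0.8625

ln β = -0.863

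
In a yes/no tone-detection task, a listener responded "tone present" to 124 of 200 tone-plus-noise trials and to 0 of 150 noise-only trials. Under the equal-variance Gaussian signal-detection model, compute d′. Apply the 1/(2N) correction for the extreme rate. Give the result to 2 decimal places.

The false-alarm rate is 0/150 = 0, so apply the 1/(2N) correction: FA → 1/(2·150) = 0.00333.
z(H) = z(0.62000) = 0.305
z(FA) = z(0.00333) = -2.713
d' = 0.305 − (-2.713) = 3.018

d′ = 3.02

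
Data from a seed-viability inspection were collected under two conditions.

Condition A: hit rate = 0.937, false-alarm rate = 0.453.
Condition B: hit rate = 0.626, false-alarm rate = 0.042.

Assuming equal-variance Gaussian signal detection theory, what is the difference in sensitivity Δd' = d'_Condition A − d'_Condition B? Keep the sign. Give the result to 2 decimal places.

Δd' = -0.40

Condition A: z(0.937) = 1.530, z(0.453) = -0.118, d' = 1.648
Condition B: z(0.626) = 0.321, z(0.042) = -1.728, d' = 2.049
Δd' = d'_Condition A − d'_Condition B = 1.648 − 2.049 = -0.401
Condition B has the higher sensitivity.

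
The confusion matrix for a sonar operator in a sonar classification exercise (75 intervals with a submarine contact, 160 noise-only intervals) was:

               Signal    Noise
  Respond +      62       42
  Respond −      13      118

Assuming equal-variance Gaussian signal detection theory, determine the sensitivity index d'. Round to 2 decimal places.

H = 62/75 = 0.8267
FA = 42/160 = 0.2625
z(0.8267) = 0.941, z(0.2625) = -0.636
d' = z(H) − z(FA) = 0.941 − (-0.636) = 1.577

d' = 1.58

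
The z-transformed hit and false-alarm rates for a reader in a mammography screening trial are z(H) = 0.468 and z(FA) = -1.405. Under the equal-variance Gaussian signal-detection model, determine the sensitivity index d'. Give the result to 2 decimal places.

d' = 1.87

d' = z(H) − z(FA) = 0.468 − (-1.405) = 1.873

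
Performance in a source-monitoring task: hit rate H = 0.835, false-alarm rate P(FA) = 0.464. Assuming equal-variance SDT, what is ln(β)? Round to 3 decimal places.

ln β = -0.470

z(H) = z(0.835) = 0.9741
z(FA) = z(0.464) = -0.0904
ln β = −½·[z(H)² − z(FA)²] = −0.5 × (0.9489 − 0.0082) = -0.47035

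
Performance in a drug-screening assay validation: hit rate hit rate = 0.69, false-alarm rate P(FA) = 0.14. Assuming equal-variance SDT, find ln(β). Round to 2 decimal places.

z(H) = 0.496
z(FA) = -1.080
ln β = −½·[z(H)² − z(FA)²] = −0.5 × (0.246 − 1.166) = 0.460

ln β = 0.46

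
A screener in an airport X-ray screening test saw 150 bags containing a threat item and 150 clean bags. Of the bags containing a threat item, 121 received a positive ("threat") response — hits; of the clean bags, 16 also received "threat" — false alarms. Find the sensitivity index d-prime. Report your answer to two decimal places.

d-prime = 2.11

H = 121/150 = 0.8067
FA = 16/150 = 0.1067
Φ⁻¹(H) = Φ⁻¹(0.8067) = 0.866
Φ⁻¹(FA) = Φ⁻¹(0.1067) = -1.244
d' = z(H) − z(FA) = 0.866 − (-1.244) = 2.110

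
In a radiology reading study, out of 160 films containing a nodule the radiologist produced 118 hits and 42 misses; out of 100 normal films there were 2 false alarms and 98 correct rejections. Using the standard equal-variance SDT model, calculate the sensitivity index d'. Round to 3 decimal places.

H = 118/160 = 0.7375
FA = 2/100 = 0.0200
z(H) = z(0.7375) = 0.6357
z(FA) = z(0.0200) = -2.0537
d' = z(H) − z(FA) = 0.6357 − (-2.0537) = 2.6894

d' = 2.689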